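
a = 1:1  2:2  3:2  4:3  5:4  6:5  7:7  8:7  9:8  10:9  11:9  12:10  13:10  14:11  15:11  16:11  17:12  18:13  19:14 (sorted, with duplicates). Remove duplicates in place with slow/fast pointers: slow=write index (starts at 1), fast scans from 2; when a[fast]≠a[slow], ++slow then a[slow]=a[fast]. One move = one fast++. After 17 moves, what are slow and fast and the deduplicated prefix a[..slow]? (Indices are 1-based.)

slow=1 fast=2: a[fast]=2≠a[slow]=1 write a[2]=2, slow++,fast++
slow=2 fast=3: a[fast]=2=a[slow] dup, fast++
slow=2 fast=4: a[fast]=3≠a[slow]=2 write a[3]=3, slow++,fast++
slow=3 fast=5: a[fast]=4≠a[slow]=3 write a[4]=4, slow++,fast++
slow=4 fast=6: a[fast]=5≠a[slow]=4 write a[5]=5, slow++,fast++
slow=5 fast=7: a[fast]=7≠a[slow]=5 write a[6]=7, slow++,fast++
slow=6 fast=8: a[fast]=7=a[slow] dup, fast++
slow=6 fast=9: a[fast]=8≠a[slow]=7 write a[7]=8, slow++,fast++
slow=7 fast=10: a[fast]=9≠a[slow]=8 write a[8]=9, slow++,fast++
slow=8 fast=11: a[fast]=9=a[slow] dup, fast++
slow=8 fast=12: a[fast]=10≠a[slow]=9 write a[9]=10, slow++,fast++
slow=9 fast=13: a[fast]=10=a[slow] dup, fast++
slow=9 fast=14: a[fast]=11≠a[slow]=10 write a[10]=11, slow++,fast++
slow=10 fast=15: a[fast]=11=a[slow] dup, fast++
slow=10 fast=16: a[fast]=11=a[slow] dup, fast++
slow=10 fast=17: a[fast]=12≠a[slow]=11 write a[11]=12, slow++,fast++
slow=11 fast=18: a[fast]=13≠a[slow]=12 write a[12]=13, slow++,fast++

slow=12, fast=19, prefix=[1, 2, 3, 4, 5, 7, 8, 9, 10, 11, 12, 13]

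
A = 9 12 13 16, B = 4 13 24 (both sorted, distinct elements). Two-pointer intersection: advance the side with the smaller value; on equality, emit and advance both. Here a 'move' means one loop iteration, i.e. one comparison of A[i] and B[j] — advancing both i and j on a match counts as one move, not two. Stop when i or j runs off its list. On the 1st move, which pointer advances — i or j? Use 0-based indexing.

j

i=0 j=0: 9>4, j++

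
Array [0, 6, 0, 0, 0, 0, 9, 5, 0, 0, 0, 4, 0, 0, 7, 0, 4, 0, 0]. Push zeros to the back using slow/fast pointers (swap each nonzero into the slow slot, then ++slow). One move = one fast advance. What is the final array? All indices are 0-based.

(s=0,f=0) a[fast]=0 → fast++
(s=0,f=1) a[fast]=6≠0 swap→a[0]=6 → slow++,fast++
(s=1,f=2) a[fast]=0 → fast++
(s=1,f=3) a[fast]=0 → fast++
(s=1,f=4) a[fast]=0 → fast++
(s=1,f=5) a[fast]=0 → fast++
(s=1,f=6) a[fast]=9≠0 swap→a[1]=9 → slow++,fast++
(s=2,f=7) a[fast]=5≠0 swap→a[2]=5 → slow++,fast++
(s=3,f=8) a[fast]=0 → fast++
(s=3,f=9) a[fast]=0 → fast++
(s=3,f=10) a[fast]=0 → fast++
(s=3,f=11) a[fast]=4≠0 swap→a[3]=4 → slow++,fast++
(s=4,f=12) a[fast]=0 → fast++
(s=4,f=13) a[fast]=0 → fast++
(s=4,f=14) a[fast]=7≠0 swap→a[4]=7 → slow++,fast++
(s=5,f=15) a[fast]=0 → fast++
(s=5,f=16) a[fast]=4≠0 swap→a[5]=4 → slow++,fast++
(s=6,f=17) a[fast]=0 → fast++
(s=6,f=18) a[fast]=0 → fast++

[6, 9, 5, 4, 7, 4, 0, 0, 0, 0, 0, 0, 0, 0, 0, 0, 0, 0, 0]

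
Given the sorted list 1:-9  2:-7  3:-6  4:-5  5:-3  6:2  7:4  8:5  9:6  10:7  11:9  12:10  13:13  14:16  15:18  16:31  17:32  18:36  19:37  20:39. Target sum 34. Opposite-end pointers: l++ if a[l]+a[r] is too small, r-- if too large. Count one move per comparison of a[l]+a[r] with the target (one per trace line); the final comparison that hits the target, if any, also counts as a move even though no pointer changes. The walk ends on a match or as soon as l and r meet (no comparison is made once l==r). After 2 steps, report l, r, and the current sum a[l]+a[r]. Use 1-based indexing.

[1,20] -9+39=30 <34 → l++
[2,20] -7+39=32 <34 → l++

l=3, r=20, sum=33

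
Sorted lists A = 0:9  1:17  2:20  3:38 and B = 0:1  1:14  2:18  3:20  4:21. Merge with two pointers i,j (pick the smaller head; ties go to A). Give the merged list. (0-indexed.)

i=0 j=0: A[i]=9>B[j]=1 take 1, j++
i=0 j=1: A[i]=9<=B[j]=14 take 9, i++
i=1 j=1: A[i]=17>B[j]=14 take 14, j++
i=1 j=2: A[i]=17<=B[j]=18 take 17, i++
i=2 j=2: A[i]=20>B[j]=18 take 18, j++
i=2 j=3: A[i]=20<=B[j]=20 take 20, i++
i=3 j=3: A[i]=38>B[j]=20 take 20, j++
i=3 j=4: A[i]=38>B[j]=21 take 21, j++
i=3 j=5: B done, take A[i]=38, i++

[1, 9, 14, 17, 18, 20, 20, 21, 38]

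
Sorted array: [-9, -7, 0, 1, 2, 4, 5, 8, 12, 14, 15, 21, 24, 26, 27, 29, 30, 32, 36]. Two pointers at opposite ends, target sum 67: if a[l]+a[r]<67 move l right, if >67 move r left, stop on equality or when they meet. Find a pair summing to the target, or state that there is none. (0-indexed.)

[0,18] -9+36=27 <67 → l++
[1,18] -7+36=29 <67 → l++
[2,18] 0+36=36 <67 → l++
[3,18] 1+36=37 <67 → l++
[4,18] 2+36=38 <67 → l++
[5,18] 4+36=40 <67 → l++
[6,18] 5+36=41 <67 → l++
[7,18] 8+36=44 <67 → l++
[8,18] 12+36=48 <67 → l++
[9,18] 14+36=50 <67 → l++
[10,18] 15+36=51 <67 → l++
[11,18] 21+36=57 <67 → l++
[12,18] 24+36=60 <67 → l++
[13,18] 26+36=62 <67 → l++
[14,18] 27+36=63 <67 → l++
[15,18] 29+36=65 <67 → l++
[16,18] 30+36=66 <67 → l++
[17,18] 32+36=68 >67 → r--

no pair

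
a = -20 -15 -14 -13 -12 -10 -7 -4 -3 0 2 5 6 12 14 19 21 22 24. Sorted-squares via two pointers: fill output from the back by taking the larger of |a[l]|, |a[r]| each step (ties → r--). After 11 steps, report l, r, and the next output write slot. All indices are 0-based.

[0,18] |-20|<=|24| out[18]=576 → r--
[0,17] |-20|<=|22| out[17]=484 → r--
[0,16] |-20|<=|21| out[16]=441 → r--
[0,15] |-20|>|19| out[15]=400 → l++
[1,15] |-15|<=|19| out[14]=361 → r--
[1,14] |-15|>|14| out[13]=225 → l++
[2,14] |-14|<=|14| out[12]=196 → r--
[2,13] |-14|>|12| out[11]=196 → l++
[3,13] |-13|>|12| out[10]=169 → l++
[4,13] |-12|<=|12| out[9]=144 → r--
[4,12] |-12|>|6| out[8]=144 → l++

l=5, r=12, next write slot=7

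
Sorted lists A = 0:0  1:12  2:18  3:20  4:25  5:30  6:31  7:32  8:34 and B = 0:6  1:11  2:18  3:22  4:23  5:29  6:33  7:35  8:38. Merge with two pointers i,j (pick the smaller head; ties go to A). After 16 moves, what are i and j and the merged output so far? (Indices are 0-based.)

i=0 j=0: A[i]=0<=B[j]=6 take 0, i++
i=1 j=0: A[i]=12>B[j]=6 take 6, j++
i=1 j=1: A[i]=12>B[j]=11 take 11, j++
i=1 j=2: A[i]=12<=B[j]=18 take 12, i++
i=2 j=2: A[i]=18<=B[j]=18 take 18, i++
i=3 j=2: A[i]=20>B[j]=18 take 18, j++
i=3 j=3: A[i]=20<=B[j]=22 take 20, i++
i=4 j=3: A[i]=25>B[j]=22 take 22, j++
i=4 j=4: A[i]=25>B[j]=23 take 23, j++
i=4 j=5: A[i]=25<=B[j]=29 take 25, i++
i=5 j=5: A[i]=30>B[j]=29 take 29, j++
i=5 j=6: A[i]=30<=B[j]=33 take 30, i++
i=6 j=6: A[i]=31<=B[j]=33 take 31, i++
i=7 j=6: A[i]=32<=B[j]=33 take 32, i++
i=8 j=6: A[i]=34>B[j]=33 take 33, j++
i=8 j=7: A[i]=34<=B[j]=35 take 34, i++

i=9, j=7, merged so far=[0, 6, 11, 12, 18, 18, 20, 22, 23, 25, 29, 30, 31, 32, 33, 34]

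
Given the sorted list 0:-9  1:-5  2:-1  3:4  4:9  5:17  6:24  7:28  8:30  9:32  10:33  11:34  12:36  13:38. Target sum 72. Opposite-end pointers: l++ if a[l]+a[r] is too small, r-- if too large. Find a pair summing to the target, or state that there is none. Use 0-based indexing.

l=0 r=13: -9+38=29 <72, l++
l=1 r=13: -5+38=33 <72, l++
l=2 r=13: -1+38=37 <72, l++
l=3 r=13: 4+38=42 <72, l++
l=4 r=13: 9+38=47 <72, l++
l=5 r=13: 17+38=55 <72, l++
l=6 r=13: 24+38=62 <72, l++
l=7 r=13: 28+38=66 <72, l++
l=8 r=13: 30+38=68 <72, l++
l=9 r=13: 32+38=70 <72, l++
l=10 r=13: 33+38=71 <72, l++
l=11 r=13: 34+38=72, found

(34, 38)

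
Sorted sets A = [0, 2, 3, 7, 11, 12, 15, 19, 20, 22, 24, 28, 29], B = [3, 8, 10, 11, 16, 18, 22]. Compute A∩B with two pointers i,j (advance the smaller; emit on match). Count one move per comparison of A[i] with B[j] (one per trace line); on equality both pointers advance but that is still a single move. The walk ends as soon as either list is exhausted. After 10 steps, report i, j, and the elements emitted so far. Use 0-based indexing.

i=7, j=5, emitted=[3, 11]

i=0 j=0: 0<3, i++
i=1 j=0: 2<3, i++
i=2 j=0: 3==3 emit, i++,j++
i=3 j=1: 7<8, i++
i=4 j=1: 11>8, j++
i=4 j=2: 11>10, j++
i=4 j=3: 11==11 emit, i++,j++
i=5 j=4: 12<16, i++
i=6 j=4: 15<16, i++
i=7 j=4: 19>16, j++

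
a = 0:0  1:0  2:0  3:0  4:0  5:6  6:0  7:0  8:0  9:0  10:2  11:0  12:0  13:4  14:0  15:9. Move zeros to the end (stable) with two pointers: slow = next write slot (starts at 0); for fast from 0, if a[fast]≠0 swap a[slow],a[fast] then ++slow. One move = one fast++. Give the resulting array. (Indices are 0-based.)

slow=0 fast=0: a[fast]=0, fast++
slow=0 fast=1: a[fast]=0, fast++
slow=0 fast=2: a[fast]=0, fast++
slow=0 fast=3: a[fast]=0, fast++
slow=0 fast=4: a[fast]=0, fast++
slow=0 fast=5: a[fast]=6≠0 swap→a[0]=6, slow++,fast++
slow=1 fast=6: a[fast]=0, fast++
slow=1 fast=7: a[fast]=0, fast++
slow=1 fast=8: a[fast]=0, fast++
slow=1 fast=9: a[fast]=0, fast++
slow=1 fast=10: a[fast]=2≠0 swap→a[1]=2, slow++,fast++
slow=2 fast=11: a[fast]=0, fast++
slow=2 fast=12: a[fast]=0, fast++
slow=2 fast=13: a[fast]=4≠0 swap→a[2]=4, slow++,fast++
slow=3 fast=14: a[fast]=0, fast++
slow=3 fast=15: a[fast]=9≠0 swap→a[3]=9, slow++,fast++

[6, 2, 4, 9, 0, 0, 0, 0, 0, 0, 0, 0, 0, 0, 0, 0]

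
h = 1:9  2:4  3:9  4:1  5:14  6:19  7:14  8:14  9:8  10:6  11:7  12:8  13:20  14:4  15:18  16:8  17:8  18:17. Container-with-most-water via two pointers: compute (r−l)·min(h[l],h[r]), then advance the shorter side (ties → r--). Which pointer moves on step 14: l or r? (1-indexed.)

l

l=1 r=18: min(9,17)*17=153 best=153 *, l++
l=2 r=18: min(4,17)*16=64 best=153, l++
l=3 r=18: min(9,17)*15=135 best=153, l++
l=4 r=18: min(1,17)*14=14 best=153, l++
l=5 r=18: min(14,17)*13=182 best=182 *, l++
l=6 r=18: min(19,17)*12=204 best=204 *, r--
l=6 r=17: min(19,8)*11=88 best=204, r--
l=6 r=16: min(19,8)*10=80 best=204, r--
l=6 r=15: min(19,18)*9=162 best=204, r--
l=6 r=14: min(19,4)*8=32 best=204, r--
l=6 r=13: min(19,20)*7=133 best=204, l++
l=7 r=13: min(14,20)*6=84 best=204, l++
l=8 r=13: min(14,20)*5=70 best=204, l++
l=9 r=13: min(8,20)*4=32 best=204, l++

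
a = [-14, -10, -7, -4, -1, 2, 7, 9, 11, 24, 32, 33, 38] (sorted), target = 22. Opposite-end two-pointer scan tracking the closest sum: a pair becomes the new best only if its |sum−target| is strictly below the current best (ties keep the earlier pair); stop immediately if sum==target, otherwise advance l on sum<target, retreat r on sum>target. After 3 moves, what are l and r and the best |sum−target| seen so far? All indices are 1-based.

[1,13] -14+38=24 d=2 * → r--
[1,12] -14+33=19 d=3 → l++
[2,12] -10+33=23 d=1 * → r--

l=2, r=11, best |Δ|=1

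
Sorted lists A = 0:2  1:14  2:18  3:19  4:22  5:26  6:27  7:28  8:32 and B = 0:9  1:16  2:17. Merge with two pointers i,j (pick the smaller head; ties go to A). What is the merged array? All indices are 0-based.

[i=0,j=0] A[i]=2<=B[j]=9 take 2 → i++
[i=1,j=0] A[i]=14>B[j]=9 take 9 → j++
[i=1,j=1] A[i]=14<=B[j]=16 take 14 → i++
[i=2,j=1] A[i]=18>B[j]=16 take 16 → j++
[i=2,j=2] A[i]=18>B[j]=17 take 17 → j++
[i=2,j=3] B done, take A[i]=18 → i++
[i=3,j=3] B done, take A[i]=19 → i++
[i=4,j=3] B done, take A[i]=22 → i++
[i=5,j=3] B done, take A[i]=26 → i++
[i=6,j=3] B done, take A[i]=27 → i++
[i=7,j=3] B done, take A[i]=28 → i++
[i=8,j=3] B done, take A[i]=32 → i++

[2, 9, 14, 16, 17, 18, 19, 22, 26, 27, 28, 32]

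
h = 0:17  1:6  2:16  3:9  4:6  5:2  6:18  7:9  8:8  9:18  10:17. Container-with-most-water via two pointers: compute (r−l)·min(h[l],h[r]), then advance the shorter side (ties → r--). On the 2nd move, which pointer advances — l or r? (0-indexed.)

[0,10] min(17,17)*10=170 best=170 * → r--
[0,9] min(17,18)*9=153 best=170 → l++

l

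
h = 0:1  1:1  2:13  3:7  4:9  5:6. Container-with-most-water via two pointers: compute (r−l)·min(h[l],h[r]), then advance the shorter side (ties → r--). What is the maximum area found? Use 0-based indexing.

l=0 r=5: min(1,6)*5=5 best=5 *, l++
l=1 r=5: min(1,6)*4=4 best=5, l++
l=2 r=5: min(13,6)*3=18 best=18 *, r--
l=2 r=4: min(13,9)*2=18 best=18, r--
l=2 r=3: min(13,7)*1=7 best=18, r--

max area = 18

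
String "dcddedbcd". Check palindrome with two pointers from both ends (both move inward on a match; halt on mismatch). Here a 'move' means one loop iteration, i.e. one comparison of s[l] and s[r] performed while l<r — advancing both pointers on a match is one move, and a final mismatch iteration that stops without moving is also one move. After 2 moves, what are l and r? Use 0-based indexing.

[0,8] 'd'=='d' → l++,r--
[1,7] 'c'=='c' → l++,r--

l=2, r=6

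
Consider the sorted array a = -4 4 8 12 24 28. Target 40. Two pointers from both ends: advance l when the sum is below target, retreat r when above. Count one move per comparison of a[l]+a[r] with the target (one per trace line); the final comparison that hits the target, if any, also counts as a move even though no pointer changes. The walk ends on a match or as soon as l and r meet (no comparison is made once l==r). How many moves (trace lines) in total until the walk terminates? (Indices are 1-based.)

[1,6] -4+28=24 <40 → l++
[2,6] 4+28=32 <40 → l++
[3,6] 8+28=36 <40 → l++
[4,6] 12+28=40 → found

4 moves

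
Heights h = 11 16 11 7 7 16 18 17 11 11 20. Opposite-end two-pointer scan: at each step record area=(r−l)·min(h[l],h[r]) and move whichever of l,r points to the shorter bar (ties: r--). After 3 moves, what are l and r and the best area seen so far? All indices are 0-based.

[0,10] min(11,20)*10=110 best=110 * → l++
[1,10] min(16,20)*9=144 best=144 * → l++
[2,10] min(11,20)*8=88 best=144 → l++

l=3, r=10, best area=144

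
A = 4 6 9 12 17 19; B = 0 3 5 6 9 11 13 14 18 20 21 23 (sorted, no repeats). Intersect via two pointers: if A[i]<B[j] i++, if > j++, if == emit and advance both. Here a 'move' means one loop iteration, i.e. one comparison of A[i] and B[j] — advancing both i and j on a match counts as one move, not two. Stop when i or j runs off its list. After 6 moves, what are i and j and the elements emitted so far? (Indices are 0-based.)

[i=0,j=0] 4>0 → j++
[i=0,j=1] 4>3 → j++
[i=0,j=2] 4<5 → i++
[i=1,j=2] 6>5 → j++
[i=1,j=3] 6==6 emit → i++,j++
[i=2,j=4] 9==9 emit → i++,j++

i=3, j=5, emitted=[6, 9]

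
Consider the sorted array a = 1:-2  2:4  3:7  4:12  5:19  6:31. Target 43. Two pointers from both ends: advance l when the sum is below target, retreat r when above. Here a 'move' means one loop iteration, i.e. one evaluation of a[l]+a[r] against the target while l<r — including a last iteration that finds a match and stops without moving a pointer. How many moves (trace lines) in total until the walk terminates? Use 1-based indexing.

[1,6] -2+31=29 <43 → l++
[2,6] 4+31=35 <43 → l++
[3,6] 7+31=38 <43 → l++
[4,6] 12+31=43 → found

4 moves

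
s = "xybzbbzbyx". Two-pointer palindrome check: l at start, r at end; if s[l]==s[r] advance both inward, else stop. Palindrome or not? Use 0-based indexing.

l=0 r=9: 'x'=='x', l++,r--
l=1 r=8: 'y'=='y', l++,r--
l=2 r=7: 'b'=='b', l++,r--
l=3 r=6: 'z'=='z', l++,r--
l=4 r=5: 'b'=='b', l++,r--

palindrome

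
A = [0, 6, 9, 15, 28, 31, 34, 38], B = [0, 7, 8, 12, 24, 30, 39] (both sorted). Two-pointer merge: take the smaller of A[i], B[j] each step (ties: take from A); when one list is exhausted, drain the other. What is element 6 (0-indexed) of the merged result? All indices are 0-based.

[i=0,j=0] A[i]=0<=B[j]=0 take 0 → i++
[i=1,j=0] A[i]=6>B[j]=0 take 0 → j++
[i=1,j=1] A[i]=6<=B[j]=7 take 6 → i++
[i=2,j=1] A[i]=9>B[j]=7 take 7 → j++
[i=2,j=2] A[i]=9>B[j]=8 take 8 → j++
[i=2,j=3] A[i]=9<=B[j]=12 take 9 → i++
[i=3,j=3] A[i]=15>B[j]=12 take 12 → j++
[i=3,j=4] A[i]=15<=B[j]=24 take 15 → i++
[i=4,j=4] A[i]=28>B[j]=24 take 24 → j++
[i=4,j=5] A[i]=28<=B[j]=30 take 28 → i++
[i=5,j=5] A[i]=31>B[j]=30 take 30 → j++
[i=5,j=6] A[i]=31<=B[j]=39 take 31 → i++
[i=6,j=6] A[i]=34<=B[j]=39 take 34 → i++
[i=7,j=6] A[i]=38<=B[j]=39 take 38 → i++
[i=8,j=6] A done, take B[j]=39 → j++

merged[6] = 12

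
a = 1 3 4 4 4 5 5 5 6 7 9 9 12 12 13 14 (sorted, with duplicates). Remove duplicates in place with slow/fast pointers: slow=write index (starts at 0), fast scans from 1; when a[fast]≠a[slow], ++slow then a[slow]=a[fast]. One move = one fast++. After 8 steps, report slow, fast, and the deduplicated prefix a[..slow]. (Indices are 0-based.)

(s=0,f=1) a[fast]=3≠a[slow]=1 write a[1]=3 → slow++,fast++
(s=1,f=2) a[fast]=4≠a[slow]=3 write a[2]=4 → slow++,fast++
(s=2,f=3) a[fast]=4=a[slow] dup → fast++
(s=2,f=4) a[fast]=4=a[slow] dup → fast++
(s=2,f=5) a[fast]=5≠a[slow]=4 write a[3]=5 → slow++,fast++
(s=3,f=6) a[fast]=5=a[slow] dup → fast++
(s=3,f=7) a[fast]=5=a[slow] dup → fast++
(s=3,f=8) a[fast]=6≠a[slow]=5 write a[4]=6 → slow++,fast++

slow=4, fast=9, prefix=[1, 3, 4, 5, 6]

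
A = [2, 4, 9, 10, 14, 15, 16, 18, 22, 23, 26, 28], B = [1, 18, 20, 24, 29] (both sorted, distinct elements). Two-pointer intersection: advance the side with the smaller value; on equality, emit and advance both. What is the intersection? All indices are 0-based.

intersection = [18]

i=0 j=0: 2>1, j++
i=0 j=1: 2<18, i++
i=1 j=1: 4<18, i++
i=2 j=1: 9<18, i++
i=3 j=1: 10<18, i++
i=4 j=1: 14<18, i++
i=5 j=1: 15<18, i++
i=6 j=1: 16<18, i++
i=7 j=1: 18==18 emit, i++,j++
i=8 j=2: 22>20, j++
i=8 j=3: 22<24, i++
i=9 j=3: 23<24, i++
i=10 j=3: 26>24, j++
i=10 j=4: 26<29, i++
i=11 j=4: 28<29, i++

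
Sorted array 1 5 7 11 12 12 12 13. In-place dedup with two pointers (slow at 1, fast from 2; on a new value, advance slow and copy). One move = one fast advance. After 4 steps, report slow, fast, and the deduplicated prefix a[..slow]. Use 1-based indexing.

slow=1 fast=2: a[fast]=5≠a[slow]=1 write a[2]=5, slow++,fast++
slow=2 fast=3: a[fast]=7≠a[slow]=5 write a[3]=7, slow++,fast++
slow=3 fast=4: a[fast]=11≠a[slow]=7 write a[4]=11, slow++,fast++
slow=4 fast=5: a[fast]=12≠a[slow]=11 write a[5]=12, slow++,fast++

slow=5, fast=6, prefix=[1, 5, 7, 11, 12]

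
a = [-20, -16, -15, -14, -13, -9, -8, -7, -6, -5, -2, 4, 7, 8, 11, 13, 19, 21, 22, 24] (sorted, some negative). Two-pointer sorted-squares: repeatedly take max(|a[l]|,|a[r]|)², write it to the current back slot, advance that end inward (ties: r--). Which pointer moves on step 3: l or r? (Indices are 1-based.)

[1,20] |-20|<=|24| out[20]=576 → r--
[1,19] |-20|<=|22| out[19]=484 → r--
[1,18] |-20|<=|21| out[18]=441 → r--

r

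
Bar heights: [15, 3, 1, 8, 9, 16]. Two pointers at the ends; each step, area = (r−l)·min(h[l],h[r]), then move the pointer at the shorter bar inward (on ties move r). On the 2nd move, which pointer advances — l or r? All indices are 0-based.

l

[0,5] min(15,16)*5=75 best=75 * → l++
[1,5] min(3,16)*4=12 best=75 → l++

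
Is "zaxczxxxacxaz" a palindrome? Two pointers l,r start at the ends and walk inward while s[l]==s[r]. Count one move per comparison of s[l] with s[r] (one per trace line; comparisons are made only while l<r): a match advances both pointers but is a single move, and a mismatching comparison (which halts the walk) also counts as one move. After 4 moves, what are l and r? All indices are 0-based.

[0,12] 'z'=='z' → l++,r--
[1,11] 'a'=='a' → l++,r--
[2,10] 'x'=='x' → l++,r--
[3,9] 'c'=='c' → l++,r--

l=4, r=8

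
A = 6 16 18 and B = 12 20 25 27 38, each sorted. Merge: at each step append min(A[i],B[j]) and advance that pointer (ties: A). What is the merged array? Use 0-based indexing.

[i=0,j=0] A[i]=6<=B[j]=12 take 6 → i++
[i=1,j=0] A[i]=16>B[j]=12 take 12 → j++
[i=1,j=1] A[i]=16<=B[j]=20 take 16 → i++
[i=2,j=1] A[i]=18<=B[j]=20 take 18 → i++
[i=3,j=1] A done, take B[j]=20 → j++
[i=3,j=2] A done, take B[j]=25 → j++
[i=3,j=3] A done, take B[j]=27 → j++
[i=3,j=4] A done, take B[j]=38 → j++

[6, 12, 16, 18, 20, 25, 27, 38]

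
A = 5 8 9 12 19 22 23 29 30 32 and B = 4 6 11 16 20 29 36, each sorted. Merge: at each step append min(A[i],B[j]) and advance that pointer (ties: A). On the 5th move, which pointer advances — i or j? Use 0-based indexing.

i

[i=0,j=0] A[i]=5>B[j]=4 take 4 → j++
[i=0,j=1] A[i]=5<=B[j]=6 take 5 → i++
[i=1,j=1] A[i]=8>B[j]=6 take 6 → j++
[i=1,j=2] A[i]=8<=B[j]=11 take 8 → i++
[i=2,j=2] A[i]=9<=B[j]=11 take 9 → i++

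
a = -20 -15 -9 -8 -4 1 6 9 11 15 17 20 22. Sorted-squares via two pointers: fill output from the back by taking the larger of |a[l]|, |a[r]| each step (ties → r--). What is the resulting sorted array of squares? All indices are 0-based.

[1, 16, 36, 64, 81, 81, 121, 225, 225, 289, 400, 400, 484]

[0,12] |-20|<=|22| out[12]=484 → r--
[0,11] |-20|<=|20| out[11]=400 → r--
[0,10] |-20|>|17| out[10]=400 → l++
[1,10] |-15|<=|17| out[9]=289 → r--
[1,9] |-15|<=|15| out[8]=225 → r--
[1,8] |-15|>|11| out[7]=225 → l++
[2,8] |-9|<=|11| out[6]=121 → r--
[2,7] |-9|<=|9| out[5]=81 → r--
[2,6] |-9|>|6| out[4]=81 → l++
[3,6] |-8|>|6| out[3]=64 → l++
[4,6] |-4|<=|6| out[2]=36 → r--
[4,5] |-4|>|1| out[1]=16 → l++
[5,5] |1|<=|1| out[0]=1 → r--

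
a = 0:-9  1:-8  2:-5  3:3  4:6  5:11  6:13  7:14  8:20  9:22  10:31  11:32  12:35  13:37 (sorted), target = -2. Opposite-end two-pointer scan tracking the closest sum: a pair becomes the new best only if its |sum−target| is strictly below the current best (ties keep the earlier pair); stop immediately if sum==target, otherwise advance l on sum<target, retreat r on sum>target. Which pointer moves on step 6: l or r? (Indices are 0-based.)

r

[0,13] -9+37=28 d=30 * → r--
[0,12] -9+35=26 d=28 * → r--
[0,11] -9+32=23 d=25 * → r--
[0,10] -9+31=22 d=24 * → r--
[0,9] -9+22=13 d=15 * → r--
[0,8] -9+20=11 d=13 * → r--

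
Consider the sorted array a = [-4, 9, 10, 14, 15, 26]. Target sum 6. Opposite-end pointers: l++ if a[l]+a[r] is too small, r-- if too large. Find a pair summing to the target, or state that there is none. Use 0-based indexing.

l=0 r=5: -4+26=22 >6, r--
l=0 r=4: -4+15=11 >6, r--
l=0 r=3: -4+14=10 >6, r--
l=0 r=2: -4+10=6, found

(-4, 10)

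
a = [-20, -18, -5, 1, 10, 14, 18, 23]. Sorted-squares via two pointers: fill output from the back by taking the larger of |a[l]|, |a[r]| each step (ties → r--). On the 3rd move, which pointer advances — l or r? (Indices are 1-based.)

r

[1,8] |-20|<=|23| out[8]=529 → r--
[1,7] |-20|>|18| out[7]=400 → l++
[2,7] |-18|<=|18| out[6]=324 → r--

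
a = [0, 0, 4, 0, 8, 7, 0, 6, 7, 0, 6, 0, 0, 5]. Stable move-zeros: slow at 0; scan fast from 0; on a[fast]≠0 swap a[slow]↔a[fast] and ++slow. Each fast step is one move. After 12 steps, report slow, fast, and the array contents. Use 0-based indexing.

(s=0,f=0) a[fast]=0 → fast++
(s=0,f=1) a[fast]=0 → fast++
(s=0,f=2) a[fast]=4≠0 swap→a[0]=4 → slow++,fast++
(s=1,f=3) a[fast]=0 → fast++
(s=1,f=4) a[fast]=8≠0 swap→a[1]=8 → slow++,fast++
(s=2,f=5) a[fast]=7≠0 swap→a[2]=7 → slow++,fast++
(s=3,f=6) a[fast]=0 → fast++
(s=3,f=7) a[fast]=6≠0 swap→a[3]=6 → slow++,fast++
(s=4,f=8) a[fast]=7≠0 swap→a[4]=7 → slow++,fast++
(s=5,f=9) a[fast]=0 → fast++
(s=5,f=10) a[fast]=6≠0 swap→a[5]=6 → slow++,fast++
(s=6,f=11) a[fast]=0 → fast++

slow=6, fast=12, a=[4, 8, 7, 6, 7, 6, 0, 0, 0, 0, 0, 0, 0, 5]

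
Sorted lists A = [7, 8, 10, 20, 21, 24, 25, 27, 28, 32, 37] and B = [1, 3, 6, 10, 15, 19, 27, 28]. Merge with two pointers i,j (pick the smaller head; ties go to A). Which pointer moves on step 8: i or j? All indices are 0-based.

[i=0,j=0] A[i]=7>B[j]=1 take 1 → j++
[i=0,j=1] A[i]=7>B[j]=3 take 3 → j++
[i=0,j=2] A[i]=7>B[j]=6 take 6 → j++
[i=0,j=3] A[i]=7<=B[j]=10 take 7 → i++
[i=1,j=3] A[i]=8<=B[j]=10 take 8 → i++
[i=2,j=3] A[i]=10<=B[j]=10 take 10 → i++
[i=3,j=3] A[i]=20>B[j]=10 take 10 → j++
[i=3,j=4] A[i]=20>B[j]=15 take 15 → j++

j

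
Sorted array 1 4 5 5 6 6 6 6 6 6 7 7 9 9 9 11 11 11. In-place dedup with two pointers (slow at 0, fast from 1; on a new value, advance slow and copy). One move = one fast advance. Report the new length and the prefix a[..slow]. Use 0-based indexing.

length 7; prefix = [1, 4, 5, 6, 7, 9, 11]

slow=0 fast=1: a[fast]=4≠a[slow]=1 write a[1]=4, slow++,fast++
slow=1 fast=2: a[fast]=5≠a[slow]=4 write a[2]=5, slow++,fast++
slow=2 fast=3: a[fast]=5=a[slow] dup, fast++
slow=2 fast=4: a[fast]=6≠a[slow]=5 write a[3]=6, slow++,fast++
slow=3 fast=5: a[fast]=6=a[slow] dup, fast++
slow=3 fast=6: a[fast]=6=a[slow] dup, fast++
slow=3 fast=7: a[fast]=6=a[slow] dup, fast++
slow=3 fast=8: a[fast]=6=a[slow] dup, fast++
slow=3 fast=9: a[fast]=6=a[slow] dup, fast++
slow=3 fast=10: a[fast]=7≠a[slow]=6 write a[4]=7, slow++,fast++
slow=4 fast=11: a[fast]=7=a[slow] dup, fast++
slow=4 fast=12: a[fast]=9≠a[slow]=7 write a[5]=9, slow++,fast++
slow=5 fast=13: a[fast]=9=a[slow] dup, fast++
slow=5 fast=14: a[fast]=9=a[slow] dup, fast++
slow=5 fast=15: a[fast]=11≠a[slow]=9 write a[6]=11, slow++,fast++
slow=6 fast=16: a[fast]=11=a[slow] dup, fast++
slow=6 fast=17: a[fast]=11=a[slow] dup, fast++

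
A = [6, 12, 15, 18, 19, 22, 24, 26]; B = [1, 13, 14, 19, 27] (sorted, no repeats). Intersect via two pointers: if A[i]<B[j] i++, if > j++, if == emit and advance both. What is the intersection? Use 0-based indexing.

intersection = [19]

i=0 j=0: 6>1, j++
i=0 j=1: 6<13, i++
i=1 j=1: 12<13, i++
i=2 j=1: 15>13, j++
i=2 j=2: 15>14, j++
i=2 j=3: 15<19, i++
i=3 j=3: 18<19, i++
i=4 j=3: 19==19 emit, i++,j++
i=5 j=4: 22<27, i++
i=6 j=4: 24<27, i++
i=7 j=4: 26<27, i++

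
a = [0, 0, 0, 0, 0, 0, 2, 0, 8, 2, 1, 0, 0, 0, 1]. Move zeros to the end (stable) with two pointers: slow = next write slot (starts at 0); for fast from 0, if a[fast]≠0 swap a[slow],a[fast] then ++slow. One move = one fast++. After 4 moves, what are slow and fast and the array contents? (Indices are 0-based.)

(s=0,f=0) a[fast]=0 → fast++
(s=0,f=1) a[fast]=0 → fast++
(s=0,f=2) a[fast]=0 → fast++
(s=0,f=3) a[fast]=0 → fast++

slow=0, fast=4, a=[0, 0, 0, 0, 0, 0, 2, 0, 8, 2, 1, 0, 0, 0, 1]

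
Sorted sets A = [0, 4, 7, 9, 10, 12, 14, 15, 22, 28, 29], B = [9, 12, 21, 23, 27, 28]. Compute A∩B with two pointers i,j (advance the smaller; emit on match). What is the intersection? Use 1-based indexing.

i=1 j=1: 0<9, i++
i=2 j=1: 4<9, i++
i=3 j=1: 7<9, i++
i=4 j=1: 9==9 emit, i++,j++
i=5 j=2: 10<12, i++
i=6 j=2: 12==12 emit, i++,j++
i=7 j=3: 14<21, i++
i=8 j=3: 15<21, i++
i=9 j=3: 22>21, j++
i=9 j=4: 22<23, i++
i=10 j=4: 28>23, j++
i=10 j=5: 28>27, j++
i=10 j=6: 28==28 emit, i++,j++

intersection = [9, 12, 28]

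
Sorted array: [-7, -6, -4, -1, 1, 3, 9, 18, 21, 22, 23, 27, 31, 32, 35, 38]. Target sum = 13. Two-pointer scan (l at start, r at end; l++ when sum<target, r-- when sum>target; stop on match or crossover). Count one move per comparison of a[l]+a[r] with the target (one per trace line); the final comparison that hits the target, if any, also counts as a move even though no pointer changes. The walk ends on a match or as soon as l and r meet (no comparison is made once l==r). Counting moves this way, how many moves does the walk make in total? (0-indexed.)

15 moves

l=0 r=15: -7+38=31 >13, r--
l=0 r=14: -7+35=28 >13, r--
l=0 r=13: -7+32=25 >13, r--
l=0 r=12: -7+31=24 >13, r--
l=0 r=11: -7+27=20 >13, r--
l=0 r=10: -7+23=16 >13, r--
l=0 r=9: -7+22=15 >13, r--
l=0 r=8: -7+21=14 >13, r--
l=0 r=7: -7+18=11 <13, l++
l=1 r=7: -6+18=12 <13, l++
l=2 r=7: -4+18=14 >13, r--
l=2 r=6: -4+9=5 <13, l++
l=3 r=6: -1+9=8 <13, l++
l=4 r=6: 1+9=10 <13, l++
l=5 r=6: 3+9=12 <13, l++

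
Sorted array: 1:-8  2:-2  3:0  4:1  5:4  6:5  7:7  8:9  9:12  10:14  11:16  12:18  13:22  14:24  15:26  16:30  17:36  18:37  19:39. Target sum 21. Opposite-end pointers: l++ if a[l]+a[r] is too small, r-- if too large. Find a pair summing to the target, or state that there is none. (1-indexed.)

[1,19] -8+39=31 >21 → r--
[1,18] -8+37=29 >21 → r--
[1,17] -8+36=28 >21 → r--
[1,16] -8+30=22 >21 → r--
[1,15] -8+26=18 <21 → l++
[2,15] -2+26=24 >21 → r--
[2,14] -2+24=22 >21 → r--
[2,13] -2+22=20 <21 → l++
[3,13] 0+22=22 >21 → r--
[3,12] 0+18=18 <21 → l++
[4,12] 1+18=19 <21 → l++
[5,12] 4+18=22 >21 → r--
[5,11] 4+16=20 <21 → l++
[6,11] 5+16=21 → found

(5, 16)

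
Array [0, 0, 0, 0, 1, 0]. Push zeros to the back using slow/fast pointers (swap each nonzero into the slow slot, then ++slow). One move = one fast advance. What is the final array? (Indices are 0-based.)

(s=0,f=0) a[fast]=0 → fast++
(s=0,f=1) a[fast]=0 → fast++
(s=0,f=2) a[fast]=0 → fast++
(s=0,f=3) a[fast]=0 → fast++
(s=0,f=4) a[fast]=1≠0 swap→a[0]=1 → slow++,fast++
(s=1,f=5) a[fast]=0 → fast++

[1, 0, 0, 0, 0, 0]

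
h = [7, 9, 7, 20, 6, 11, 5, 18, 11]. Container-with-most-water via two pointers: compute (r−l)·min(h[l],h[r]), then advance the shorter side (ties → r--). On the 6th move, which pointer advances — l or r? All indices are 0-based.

r

l=0 r=8: min(7,11)*8=56 best=56 *, l++
l=1 r=8: min(9,11)*7=63 best=63 *, l++
l=2 r=8: min(7,11)*6=42 best=63, l++
l=3 r=8: min(20,11)*5=55 best=63, r--
l=3 r=7: min(20,18)*4=72 best=72 *, r--
l=3 r=6: min(20,5)*3=15 best=72, r--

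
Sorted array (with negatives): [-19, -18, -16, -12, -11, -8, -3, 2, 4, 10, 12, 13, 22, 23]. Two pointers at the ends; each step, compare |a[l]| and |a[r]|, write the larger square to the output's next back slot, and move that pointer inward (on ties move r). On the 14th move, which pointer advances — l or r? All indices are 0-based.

r

l=0 r=13: |-19|<=|23| out[13]=529, r--
l=0 r=12: |-19|<=|22| out[12]=484, r--
l=0 r=11: |-19|>|13| out[11]=361, l++
l=1 r=11: |-18|>|13| out[10]=324, l++
l=2 r=11: |-16|>|13| out[9]=256, l++
l=3 r=11: |-12|<=|13| out[8]=169, r--
l=3 r=10: |-12|<=|12| out[7]=144, r--
l=3 r=9: |-12|>|10| out[6]=144, l++
l=4 r=9: |-11|>|10| out[5]=121, l++
l=5 r=9: |-8|<=|10| out[4]=100, r--
l=5 r=8: |-8|>|4| out[3]=64, l++
l=6 r=8: |-3|<=|4| out[2]=16, r--
l=6 r=7: |-3|>|2| out[1]=9, l++
l=7 r=7: |2|<=|2| out[0]=4, r--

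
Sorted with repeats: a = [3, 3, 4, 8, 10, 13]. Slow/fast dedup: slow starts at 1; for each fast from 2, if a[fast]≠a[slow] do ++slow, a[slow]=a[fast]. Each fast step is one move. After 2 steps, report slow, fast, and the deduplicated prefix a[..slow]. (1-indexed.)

slow=2, fast=4, prefix=[3, 4]

(s=1,f=2) a[fast]=3=a[slow] dup → fast++
(s=1,f=3) a[fast]=4≠a[slow]=3 write a[2]=4 → slow++,fast++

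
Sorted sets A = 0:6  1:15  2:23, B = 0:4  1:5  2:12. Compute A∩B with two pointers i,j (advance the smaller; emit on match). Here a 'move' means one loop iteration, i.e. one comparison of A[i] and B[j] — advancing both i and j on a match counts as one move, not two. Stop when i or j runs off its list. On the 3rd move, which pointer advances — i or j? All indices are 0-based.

i=0 j=0: 6>4, j++
i=0 j=1: 6>5, j++
i=0 j=2: 6<12, i++

i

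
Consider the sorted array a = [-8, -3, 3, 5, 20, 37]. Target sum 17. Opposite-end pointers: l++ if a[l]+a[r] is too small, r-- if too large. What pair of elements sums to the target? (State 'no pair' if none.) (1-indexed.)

l=1 r=6: -8+37=29 >17, r--
l=1 r=5: -8+20=12 <17, l++
l=2 r=5: -3+20=17, found

(-3, 20)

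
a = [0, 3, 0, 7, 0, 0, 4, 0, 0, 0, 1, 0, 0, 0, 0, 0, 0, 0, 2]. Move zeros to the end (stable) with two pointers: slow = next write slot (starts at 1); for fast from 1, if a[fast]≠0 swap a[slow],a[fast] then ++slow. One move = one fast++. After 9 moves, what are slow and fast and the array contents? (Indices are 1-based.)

slow=4, fast=10, a=[3, 7, 4, 0, 0, 0, 0, 0, 0, 0, 1, 0, 0, 0, 0, 0, 0, 0, 2]

slow=1 fast=1: a[fast]=0, fast++
slow=1 fast=2: a[fast]=3≠0 swap→a[1]=3, slow++,fast++
slow=2 fast=3: a[fast]=0, fast++
slow=2 fast=4: a[fast]=7≠0 swap→a[2]=7, slow++,fast++
slow=3 fast=5: a[fast]=0, fast++
slow=3 fast=6: a[fast]=0, fast++
slow=3 fast=7: a[fast]=4≠0 swap→a[3]=4, slow++,fast++
slow=4 fast=8: a[fast]=0, fast++
slow=4 fast=9: a[fast]=0, fast++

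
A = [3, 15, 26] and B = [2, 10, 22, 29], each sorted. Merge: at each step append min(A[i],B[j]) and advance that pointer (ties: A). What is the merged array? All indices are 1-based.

i=1 j=1: A[i]=3>B[j]=2 take 2, j++
i=1 j=2: A[i]=3<=B[j]=10 take 3, i++
i=2 j=2: A[i]=15>B[j]=10 take 10, j++
i=2 j=3: A[i]=15<=B[j]=22 take 15, i++
i=3 j=3: A[i]=26>B[j]=22 take 22, j++
i=3 j=4: A[i]=26<=B[j]=29 take 26, i++
i=4 j=4: A done, take B[j]=29, j++

[2, 3, 10, 15, 22, 26, 29]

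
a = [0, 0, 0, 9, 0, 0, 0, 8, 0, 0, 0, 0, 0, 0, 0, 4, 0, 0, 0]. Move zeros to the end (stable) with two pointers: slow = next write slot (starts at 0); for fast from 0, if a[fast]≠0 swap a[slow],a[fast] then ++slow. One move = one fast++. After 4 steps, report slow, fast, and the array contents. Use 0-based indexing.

slow=0 fast=0: a[fast]=0, fast++
slow=0 fast=1: a[fast]=0, fast++
slow=0 fast=2: a[fast]=0, fast++
slow=0 fast=3: a[fast]=9≠0 swap→a[0]=9, slow++,fast++

slow=1, fast=4, a=[9, 0, 0, 0, 0, 0, 0, 8, 0, 0, 0, 0, 0, 0, 0, 4, 0, 0, 0]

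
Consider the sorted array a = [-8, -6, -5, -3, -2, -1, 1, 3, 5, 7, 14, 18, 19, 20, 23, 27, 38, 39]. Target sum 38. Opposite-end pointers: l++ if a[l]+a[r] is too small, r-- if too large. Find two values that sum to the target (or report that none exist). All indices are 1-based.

(-1, 39)

[1,18] -8+39=31 <38 → l++
[2,18] -6+39=33 <38 → l++
[3,18] -5+39=34 <38 → l++
[4,18] -3+39=36 <38 → l++
[5,18] -2+39=37 <38 → l++
[6,18] -1+39=38 → found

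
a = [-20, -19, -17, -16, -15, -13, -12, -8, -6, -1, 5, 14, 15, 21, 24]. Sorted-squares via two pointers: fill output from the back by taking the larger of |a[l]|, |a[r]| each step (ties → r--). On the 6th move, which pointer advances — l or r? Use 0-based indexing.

l

l=0 r=14: |-20|<=|24| out[14]=576, r--
l=0 r=13: |-20|<=|21| out[13]=441, r--
l=0 r=12: |-20|>|15| out[12]=400, l++
l=1 r=12: |-19|>|15| out[11]=361, l++
l=2 r=12: |-17|>|15| out[10]=289, l++
l=3 r=12: |-16|>|15| out[9]=256, l++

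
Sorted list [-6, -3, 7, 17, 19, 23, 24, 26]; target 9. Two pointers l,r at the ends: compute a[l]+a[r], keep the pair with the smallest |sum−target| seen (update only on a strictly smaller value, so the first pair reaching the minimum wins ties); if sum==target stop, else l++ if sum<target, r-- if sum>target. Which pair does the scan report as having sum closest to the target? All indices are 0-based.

pair (-6, 17) with sum 11 (|Δ|=2)

l=0 r=7: -6+26=20 d=11 *, r--
l=0 r=6: -6+24=18 d=9 *, r--
l=0 r=5: -6+23=17 d=8 *, r--
l=0 r=4: -6+19=13 d=4 *, r--
l=0 r=3: -6+17=11 d=2 *, r--
l=0 r=2: -6+7=1 d=8, l++
l=1 r=2: -3+7=4 d=5, l++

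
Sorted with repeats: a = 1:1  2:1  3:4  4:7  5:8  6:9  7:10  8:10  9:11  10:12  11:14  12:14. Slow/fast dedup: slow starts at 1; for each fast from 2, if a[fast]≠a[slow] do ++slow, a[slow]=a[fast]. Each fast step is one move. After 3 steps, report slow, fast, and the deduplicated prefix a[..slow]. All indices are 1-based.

slow=3, fast=5, prefix=[1, 4, 7]

slow=1 fast=2: a[fast]=1=a[slow] dup, fast++
slow=1 fast=3: a[fast]=4≠a[slow]=1 write a[2]=4, slow++,fast++
slow=2 fast=4: a[fast]=7≠a[slow]=4 write a[3]=7, slow++,fast++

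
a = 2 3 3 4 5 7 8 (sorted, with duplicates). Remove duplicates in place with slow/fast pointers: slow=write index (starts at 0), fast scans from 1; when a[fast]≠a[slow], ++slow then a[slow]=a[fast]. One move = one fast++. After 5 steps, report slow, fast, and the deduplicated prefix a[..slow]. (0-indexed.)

slow=0 fast=1: a[fast]=3≠a[slow]=2 write a[1]=3, slow++,fast++
slow=1 fast=2: a[fast]=3=a[slow] dup, fast++
slow=1 fast=3: a[fast]=4≠a[slow]=3 write a[2]=4, slow++,fast++
slow=2 fast=4: a[fast]=5≠a[slow]=4 write a[3]=5, slow++,fast++
slow=3 fast=5: a[fast]=7≠a[slow]=5 write a[4]=7, slow++,fast++

slow=4, fast=6, prefix=[2, 3, 4, 5, 7]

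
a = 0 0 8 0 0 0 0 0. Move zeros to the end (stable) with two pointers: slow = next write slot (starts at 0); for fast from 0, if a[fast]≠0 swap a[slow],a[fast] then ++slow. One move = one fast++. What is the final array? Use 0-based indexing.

(s=0,f=0) a[fast]=0 → fast++
(s=0,f=1) a[fast]=0 → fast++
(s=0,f=2) a[fast]=8≠0 swap→a[0]=8 → slow++,fast++
(s=1,f=3) a[fast]=0 → fast++
(s=1,f=4) a[fast]=0 → fast++
(s=1,f=5) a[fast]=0 → fast++
(s=1,f=6) a[fast]=0 → fast++
(s=1,f=7) a[fast]=0 → fast++

[8, 0, 0, 0, 0, 0, 0, 0]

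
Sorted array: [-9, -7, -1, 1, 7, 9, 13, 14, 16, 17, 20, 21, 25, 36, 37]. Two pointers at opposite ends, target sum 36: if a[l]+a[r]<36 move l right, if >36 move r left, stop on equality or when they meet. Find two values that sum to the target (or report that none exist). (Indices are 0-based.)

(-1, 37)

[0,14] -9+37=28 <36 → l++
[1,14] -7+37=30 <36 → l++
[2,14] -1+37=36 → found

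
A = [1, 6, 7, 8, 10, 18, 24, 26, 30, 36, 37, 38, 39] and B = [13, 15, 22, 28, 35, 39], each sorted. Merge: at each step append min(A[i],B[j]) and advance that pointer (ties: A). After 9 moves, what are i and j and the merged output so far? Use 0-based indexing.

i=0 j=0: A[i]=1<=B[j]=13 take 1, i++
i=1 j=0: A[i]=6<=B[j]=13 take 6, i++
i=2 j=0: A[i]=7<=B[j]=13 take 7, i++
i=3 j=0: A[i]=8<=B[j]=13 take 8, i++
i=4 j=0: A[i]=10<=B[j]=13 take 10, i++
i=5 j=0: A[i]=18>B[j]=13 take 13, j++
i=5 j=1: A[i]=18>B[j]=15 take 15, j++
i=5 j=2: A[i]=18<=B[j]=22 take 18, i++
i=6 j=2: A[i]=24>B[j]=22 take 22, j++

i=6, j=3, merged so far=[1, 6, 7, 8, 10, 13, 15, 18, 22]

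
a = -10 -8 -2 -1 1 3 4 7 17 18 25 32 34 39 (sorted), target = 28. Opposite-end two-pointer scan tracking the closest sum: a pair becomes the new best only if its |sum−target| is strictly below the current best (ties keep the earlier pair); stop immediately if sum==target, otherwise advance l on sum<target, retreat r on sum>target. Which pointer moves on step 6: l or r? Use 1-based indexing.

l

l=1 r=14: -10+39=29 d=1 *, r--
l=1 r=13: -10+34=24 d=4, l++
l=2 r=13: -8+34=26 d=2, l++
l=3 r=13: -2+34=32 d=4, r--
l=3 r=12: -2+32=30 d=2, r--
l=3 r=11: -2+25=23 d=5, l++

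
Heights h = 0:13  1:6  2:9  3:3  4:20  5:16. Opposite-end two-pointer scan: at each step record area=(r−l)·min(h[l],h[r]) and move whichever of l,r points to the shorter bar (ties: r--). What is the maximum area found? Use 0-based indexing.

l=0 r=5: min(13,16)*5=65 best=65 *, l++
l=1 r=5: min(6,16)*4=24 best=65, l++
l=2 r=5: min(9,16)*3=27 best=65, l++
l=3 r=5: min(3,16)*2=6 best=65, l++
l=4 r=5: min(20,16)*1=16 best=65, r--

max area = 65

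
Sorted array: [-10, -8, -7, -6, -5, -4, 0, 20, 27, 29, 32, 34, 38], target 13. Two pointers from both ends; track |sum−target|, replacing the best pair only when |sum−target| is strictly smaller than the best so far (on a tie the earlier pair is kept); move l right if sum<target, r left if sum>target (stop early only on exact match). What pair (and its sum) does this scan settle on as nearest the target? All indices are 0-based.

pair (-7, 20) with sum 13 (|Δ|=0)

[0,12] -10+38=28 d=15 * → r--
[0,11] -10+34=24 d=11 * → r--
[0,10] -10+32=22 d=9 * → r--
[0,9] -10+29=19 d=6 * → r--
[0,8] -10+27=17 d=4 * → r--
[0,7] -10+20=10 d=3 * → l++
[1,7] -8+20=12 d=1 * → l++
[2,7] -7+20=13 d=0 * → stop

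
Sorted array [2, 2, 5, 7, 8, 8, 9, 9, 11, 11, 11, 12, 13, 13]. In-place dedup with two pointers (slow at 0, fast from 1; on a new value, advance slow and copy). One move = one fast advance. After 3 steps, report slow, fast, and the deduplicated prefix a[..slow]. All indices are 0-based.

slow=0 fast=1: a[fast]=2=a[slow] dup, fast++
slow=0 fast=2: a[fast]=5≠a[slow]=2 write a[1]=5, slow++,fast++
slow=1 fast=3: a[fast]=7≠a[slow]=5 write a[2]=7, slow++,fast++

slow=2, fast=4, prefix=[2, 5, 7]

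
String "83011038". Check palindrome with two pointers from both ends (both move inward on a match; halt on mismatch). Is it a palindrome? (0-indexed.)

l=0 r=7: '8'=='8', l++,r--
l=1 r=6: '3'=='3', l++,r--
l=2 r=5: '0'=='0', l++,r--
l=3 r=4: '1'=='1', l++,r--

palindrome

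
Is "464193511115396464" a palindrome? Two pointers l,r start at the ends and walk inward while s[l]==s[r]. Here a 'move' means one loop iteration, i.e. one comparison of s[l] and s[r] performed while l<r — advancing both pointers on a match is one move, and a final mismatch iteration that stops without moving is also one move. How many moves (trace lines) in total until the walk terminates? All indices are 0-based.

l=0 r=17: '4'=='4', l++,r--
l=1 r=16: '6'=='6', l++,r--
l=2 r=15: '4'=='4', l++,r--
l=3 r=14: '1'!='6', stop

4 moves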